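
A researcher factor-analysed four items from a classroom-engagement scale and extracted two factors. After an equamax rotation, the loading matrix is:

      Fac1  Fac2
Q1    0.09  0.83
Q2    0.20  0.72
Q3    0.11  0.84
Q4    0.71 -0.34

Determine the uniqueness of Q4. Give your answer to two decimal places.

0.38

h² = 0.71² + (-0.34)² = 0.5041 + 0.1156 = 0.6197
Uniqueness u² = 1 − h² = 1 − 0.6197 = 0.3803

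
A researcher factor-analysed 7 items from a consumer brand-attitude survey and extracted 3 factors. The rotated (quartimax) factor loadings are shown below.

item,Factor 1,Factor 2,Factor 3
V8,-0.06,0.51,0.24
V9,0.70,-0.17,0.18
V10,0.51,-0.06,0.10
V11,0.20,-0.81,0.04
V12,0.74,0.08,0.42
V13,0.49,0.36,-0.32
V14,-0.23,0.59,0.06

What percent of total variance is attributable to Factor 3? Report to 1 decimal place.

SS loadings for Factor 3 = 0.24² + 0.18² + 0.10² + 0.04² + 0.42² + (-0.32)² + 0.06² = 0.3840
With 7 standardized items, total variance = 7. Proportion = 0.3840/7 = 0.0549 → 5.49%.

5.5%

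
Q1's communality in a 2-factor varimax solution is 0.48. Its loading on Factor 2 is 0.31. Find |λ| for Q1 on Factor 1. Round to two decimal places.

0.62

Under orthogonal rotation h² = Σλ², so λ_Factor 1² = h² − (0.0961) = 0.48 − 0.0961 = 0.3839.
|λ| = √0.3839 = 0.6196.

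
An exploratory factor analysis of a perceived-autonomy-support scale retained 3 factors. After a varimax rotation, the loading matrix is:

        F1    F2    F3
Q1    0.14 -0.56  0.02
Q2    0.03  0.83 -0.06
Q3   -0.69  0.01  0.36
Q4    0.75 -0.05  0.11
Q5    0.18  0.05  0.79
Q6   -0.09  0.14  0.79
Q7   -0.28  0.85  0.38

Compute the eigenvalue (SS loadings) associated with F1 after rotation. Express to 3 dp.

SS loadings for F1 = 0.14² + 0.03² + (-0.69)² + 0.75² + 0.18² + (-0.09)² + (-0.28)² = 0.0196 + 0.0009 + 0.4761 + 0.5625 + 0.0324 + 0.0081 + 0.0784 = 1.1780

1.178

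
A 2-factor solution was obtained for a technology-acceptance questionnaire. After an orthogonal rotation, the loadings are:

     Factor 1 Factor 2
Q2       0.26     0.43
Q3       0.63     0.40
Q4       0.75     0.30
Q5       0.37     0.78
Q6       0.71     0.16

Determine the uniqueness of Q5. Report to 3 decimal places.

0.255

h² = 0.37² + 0.78² = 0.1369 + 0.6084 = 0.7453
Uniqueness u² = 1 − h² = 1 − 0.7453 = 0.2547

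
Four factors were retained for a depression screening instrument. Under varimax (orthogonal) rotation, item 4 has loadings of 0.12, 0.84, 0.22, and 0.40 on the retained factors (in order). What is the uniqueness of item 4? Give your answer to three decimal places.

0.072

h² = 0.12² + 0.84² + 0.22² + 0.40² = 0.0144 + 0.7056 + 0.0484 + 0.1600 = 0.9284
Uniqueness u² = 1 − h² = 1 − 0.9284 = 0.0716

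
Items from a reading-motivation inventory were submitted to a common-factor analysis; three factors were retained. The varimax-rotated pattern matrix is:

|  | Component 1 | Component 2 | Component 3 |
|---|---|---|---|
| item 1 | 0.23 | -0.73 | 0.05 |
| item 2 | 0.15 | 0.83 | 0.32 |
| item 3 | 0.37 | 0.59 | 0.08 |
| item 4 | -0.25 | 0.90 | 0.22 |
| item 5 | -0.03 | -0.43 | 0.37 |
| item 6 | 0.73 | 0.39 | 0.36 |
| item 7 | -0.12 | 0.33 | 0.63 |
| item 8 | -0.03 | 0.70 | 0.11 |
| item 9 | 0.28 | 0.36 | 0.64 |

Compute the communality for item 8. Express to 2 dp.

h² = (-0.03)² + 0.70² + 0.11² = 0.0009 + 0.4900 + 0.0121 = 0.5030

0.50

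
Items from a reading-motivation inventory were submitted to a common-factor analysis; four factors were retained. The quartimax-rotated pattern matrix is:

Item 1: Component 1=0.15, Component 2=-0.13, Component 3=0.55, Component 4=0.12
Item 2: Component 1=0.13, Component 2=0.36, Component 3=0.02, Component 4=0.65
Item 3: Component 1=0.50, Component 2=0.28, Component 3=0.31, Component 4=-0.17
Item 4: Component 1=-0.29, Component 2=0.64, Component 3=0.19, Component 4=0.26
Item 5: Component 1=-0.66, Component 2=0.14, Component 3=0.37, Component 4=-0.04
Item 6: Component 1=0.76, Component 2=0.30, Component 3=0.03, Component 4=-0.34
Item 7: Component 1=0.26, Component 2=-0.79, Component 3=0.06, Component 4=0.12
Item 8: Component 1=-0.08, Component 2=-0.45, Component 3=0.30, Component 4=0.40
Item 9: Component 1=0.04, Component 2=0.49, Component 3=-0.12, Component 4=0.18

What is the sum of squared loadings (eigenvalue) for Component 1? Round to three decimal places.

1.462

SS loadings for Component 1 = 0.15² + 0.13² + 0.50² + (-0.29)² + (-0.66)² + 0.76² + 0.26² + (-0.08)² + 0.04² = 0.0225 + 0.0169 + 0.2500 + 0.0841 + 0.4356 + 0.5776 + 0.0676 + 0.0064 + 0.0016 = 1.4623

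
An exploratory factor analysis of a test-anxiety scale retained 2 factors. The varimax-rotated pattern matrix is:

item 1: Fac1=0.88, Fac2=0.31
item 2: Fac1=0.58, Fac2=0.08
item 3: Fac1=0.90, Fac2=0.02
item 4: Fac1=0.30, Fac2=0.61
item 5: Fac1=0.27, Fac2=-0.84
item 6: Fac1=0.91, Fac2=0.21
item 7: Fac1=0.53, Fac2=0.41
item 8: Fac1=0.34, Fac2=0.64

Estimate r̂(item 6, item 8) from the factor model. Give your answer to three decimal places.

r̂ = Σ λ_i·λ_j across factors = (0.91)(0.34) + (0.21)(0.64)
  = +0.3094 +0.1344 = 0.4438

0.444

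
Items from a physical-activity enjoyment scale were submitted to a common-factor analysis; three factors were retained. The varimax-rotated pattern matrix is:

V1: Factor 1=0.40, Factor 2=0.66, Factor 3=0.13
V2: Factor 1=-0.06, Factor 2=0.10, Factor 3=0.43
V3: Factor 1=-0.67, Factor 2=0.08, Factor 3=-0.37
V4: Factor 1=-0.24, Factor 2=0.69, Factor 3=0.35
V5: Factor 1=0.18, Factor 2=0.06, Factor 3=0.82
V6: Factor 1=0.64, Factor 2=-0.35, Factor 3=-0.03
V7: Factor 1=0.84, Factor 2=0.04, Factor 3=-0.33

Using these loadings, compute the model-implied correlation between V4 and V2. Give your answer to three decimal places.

r̂ = Σ λ_i·λ_j across factors = (-0.24)(-0.06) + (0.69)(0.10) + (0.35)(0.43)
  = +0.0144 +0.0690 +0.1505 = 0.2339

0.234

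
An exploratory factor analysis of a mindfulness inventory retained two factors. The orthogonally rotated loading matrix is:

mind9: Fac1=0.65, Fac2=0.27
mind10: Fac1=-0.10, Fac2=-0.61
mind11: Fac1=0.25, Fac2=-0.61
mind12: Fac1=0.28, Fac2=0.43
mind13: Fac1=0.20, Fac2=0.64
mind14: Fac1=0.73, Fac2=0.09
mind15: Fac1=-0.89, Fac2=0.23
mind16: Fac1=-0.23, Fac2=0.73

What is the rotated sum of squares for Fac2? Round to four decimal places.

SS loadings for Fac2 = 0.27² + (-0.61)² + (-0.61)² + 0.43² + 0.64² + 0.09² + 0.23² + 0.73² = 0.0729 + 0.3721 + 0.3721 + 0.1849 + 0.4096 + 0.0081 + 0.0529 + 0.5329 = 2.0055

2.0055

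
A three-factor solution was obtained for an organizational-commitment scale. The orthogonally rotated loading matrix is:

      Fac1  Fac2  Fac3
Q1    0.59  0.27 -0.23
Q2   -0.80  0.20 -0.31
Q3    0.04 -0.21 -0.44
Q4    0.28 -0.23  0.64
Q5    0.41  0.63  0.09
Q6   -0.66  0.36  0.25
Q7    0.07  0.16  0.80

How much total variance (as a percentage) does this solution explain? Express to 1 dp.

55.7%

SS loadings by factor: 1.6767, 0.7620, 1.4628; total = 3.9015.
Total variance with 7 standardized items is 7, so the solution explains 3.9015/7 = 0.5574 = 55.74%.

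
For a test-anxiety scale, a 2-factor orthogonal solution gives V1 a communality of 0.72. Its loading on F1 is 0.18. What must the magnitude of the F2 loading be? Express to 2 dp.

0.83

Under orthogonal rotation h² = Σλ², so λ_F2² = h² − (0.0324) = 0.72 − 0.0324 = 0.6876.
|λ| = √0.6876 = 0.8292.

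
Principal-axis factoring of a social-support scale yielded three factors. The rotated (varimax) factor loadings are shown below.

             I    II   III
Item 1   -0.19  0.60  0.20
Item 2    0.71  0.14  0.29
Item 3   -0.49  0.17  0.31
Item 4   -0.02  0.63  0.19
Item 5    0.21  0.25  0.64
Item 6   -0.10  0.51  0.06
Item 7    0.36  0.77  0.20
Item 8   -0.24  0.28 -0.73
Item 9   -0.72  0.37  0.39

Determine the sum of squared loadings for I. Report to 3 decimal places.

SS loadings for I = (-0.19)² + 0.71² + (-0.49)² + (-0.02)² + 0.21² + (-0.10)² + 0.36² + (-0.24)² + (-0.72)² = 0.0361 + 0.5041 + 0.2401 + 0.0004 + 0.0441 + 0.0100 + 0.1296 + 0.0576 + 0.5184 = 1.5404

1.540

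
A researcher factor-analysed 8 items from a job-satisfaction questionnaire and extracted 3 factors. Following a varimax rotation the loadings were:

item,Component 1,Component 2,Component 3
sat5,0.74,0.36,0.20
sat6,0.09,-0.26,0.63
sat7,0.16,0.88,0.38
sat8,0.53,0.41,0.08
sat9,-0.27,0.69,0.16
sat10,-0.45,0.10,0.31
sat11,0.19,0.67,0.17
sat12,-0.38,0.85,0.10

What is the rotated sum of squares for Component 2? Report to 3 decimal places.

SS loadings for Component 2 = 0.36² + (-0.26)² + 0.88² + 0.41² + 0.69² + 0.10² + 0.67² + 0.85² = 0.1296 + 0.0676 + 0.7744 + 0.1681 + 0.4761 + 0.0100 + 0.4489 + 0.7225 = 2.7972

2.797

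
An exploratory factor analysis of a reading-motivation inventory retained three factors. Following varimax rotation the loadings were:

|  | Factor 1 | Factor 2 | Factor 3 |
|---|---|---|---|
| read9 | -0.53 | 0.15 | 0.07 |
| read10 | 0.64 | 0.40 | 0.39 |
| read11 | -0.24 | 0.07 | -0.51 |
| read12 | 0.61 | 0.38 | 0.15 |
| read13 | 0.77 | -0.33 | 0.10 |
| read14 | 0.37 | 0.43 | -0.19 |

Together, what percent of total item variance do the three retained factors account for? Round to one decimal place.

49.4%

Communalities: 0.3083, 0.7217, 0.3226, 0.5390, 0.7118, 0.3579; Σh² = 2.9613.
Total variance with 6 standardized items is 6, so the solution explains 2.9613/6 = 0.4935 = 49.35%.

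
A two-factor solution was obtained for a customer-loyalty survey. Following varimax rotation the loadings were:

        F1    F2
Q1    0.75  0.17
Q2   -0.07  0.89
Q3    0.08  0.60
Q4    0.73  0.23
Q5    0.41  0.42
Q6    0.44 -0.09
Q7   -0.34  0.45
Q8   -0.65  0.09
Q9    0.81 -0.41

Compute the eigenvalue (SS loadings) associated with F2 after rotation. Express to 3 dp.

1.797

SS loadings for F2 = 0.17² + 0.89² + 0.60² + 0.23² + 0.42² + (-0.09)² + 0.45² + 0.09² + (-0.41)² = 0.0289 + 0.7921 + 0.3600 + 0.0529 + 0.1764 + 0.0081 + 0.2025 + 0.0081 + 0.1681 = 1.7971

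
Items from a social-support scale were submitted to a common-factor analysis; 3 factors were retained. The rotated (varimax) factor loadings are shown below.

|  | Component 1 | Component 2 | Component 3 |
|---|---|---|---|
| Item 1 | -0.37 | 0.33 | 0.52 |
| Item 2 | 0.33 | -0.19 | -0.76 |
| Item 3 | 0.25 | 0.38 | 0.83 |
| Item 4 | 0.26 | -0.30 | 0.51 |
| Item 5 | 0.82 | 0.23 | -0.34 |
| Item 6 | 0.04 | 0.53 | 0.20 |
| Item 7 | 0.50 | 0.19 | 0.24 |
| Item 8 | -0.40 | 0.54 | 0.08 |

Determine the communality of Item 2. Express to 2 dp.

h² = 0.33² + (-0.19)² + (-0.76)² = 0.1089 + 0.0361 + 0.5776 = 0.7226

0.72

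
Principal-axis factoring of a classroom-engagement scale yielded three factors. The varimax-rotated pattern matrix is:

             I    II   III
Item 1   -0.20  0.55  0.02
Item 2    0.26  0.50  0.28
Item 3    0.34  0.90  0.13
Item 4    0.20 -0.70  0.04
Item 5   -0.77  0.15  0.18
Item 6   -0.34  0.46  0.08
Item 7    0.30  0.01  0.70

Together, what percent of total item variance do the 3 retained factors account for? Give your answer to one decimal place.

Communalities: 0.3429, 0.3960, 0.9425, 0.5316, 0.6478, 0.3336, 0.5801; Σh² = 3.7745.
Total variance with 7 standardized items is 7, so the solution explains 3.7745/7 = 0.5392 = 53.92%.

53.9%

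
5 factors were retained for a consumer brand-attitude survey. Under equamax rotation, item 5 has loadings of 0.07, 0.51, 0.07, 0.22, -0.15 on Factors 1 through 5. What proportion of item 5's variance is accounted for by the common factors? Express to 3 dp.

0.341

h² = 0.07² + 0.51² + 0.07² + 0.22² + (-0.15)² = 0.0049 + 0.2601 + 0.0049 + 0.0484 + 0.0225 = 0.3408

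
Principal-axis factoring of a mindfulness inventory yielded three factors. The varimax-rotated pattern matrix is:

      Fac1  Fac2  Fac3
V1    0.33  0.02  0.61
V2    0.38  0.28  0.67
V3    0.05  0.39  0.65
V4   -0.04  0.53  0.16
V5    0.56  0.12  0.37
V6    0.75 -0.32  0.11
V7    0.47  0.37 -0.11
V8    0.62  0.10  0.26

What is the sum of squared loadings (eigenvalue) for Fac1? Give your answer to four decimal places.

1.7388

SS loadings for Fac1 = 0.33² + 0.38² + 0.05² + (-0.04)² + 0.56² + 0.75² + 0.47² + 0.62² = 0.1089 + 0.1444 + 0.0025 + 0.0016 + 0.3136 + 0.5625 + 0.2209 + 0.3844 = 1.7388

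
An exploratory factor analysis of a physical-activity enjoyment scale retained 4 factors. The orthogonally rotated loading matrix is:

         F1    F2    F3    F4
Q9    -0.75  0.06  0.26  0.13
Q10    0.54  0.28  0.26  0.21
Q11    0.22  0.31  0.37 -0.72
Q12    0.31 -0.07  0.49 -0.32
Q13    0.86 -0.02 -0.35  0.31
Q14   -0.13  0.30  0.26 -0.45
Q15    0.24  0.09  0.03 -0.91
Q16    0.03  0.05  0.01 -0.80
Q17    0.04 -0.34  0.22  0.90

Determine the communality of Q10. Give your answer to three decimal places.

0.482

h² = 0.54² + 0.28² + 0.26² + 0.21² = 0.2916 + 0.0784 + 0.0676 + 0.0441 = 0.4817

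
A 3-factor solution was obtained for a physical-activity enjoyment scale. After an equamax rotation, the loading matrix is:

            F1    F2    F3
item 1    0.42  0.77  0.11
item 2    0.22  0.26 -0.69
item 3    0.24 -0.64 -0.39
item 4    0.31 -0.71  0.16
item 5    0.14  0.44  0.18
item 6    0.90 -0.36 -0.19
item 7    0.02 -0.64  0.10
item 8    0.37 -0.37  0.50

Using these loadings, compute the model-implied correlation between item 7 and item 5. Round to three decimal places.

r̂ = Σ λ_i·λ_j across factors = (0.02)(0.14) + (-0.64)(0.44) + (0.10)(0.18)
  = +0.0028 -0.2816 +0.0180 = -0.2608

-0.261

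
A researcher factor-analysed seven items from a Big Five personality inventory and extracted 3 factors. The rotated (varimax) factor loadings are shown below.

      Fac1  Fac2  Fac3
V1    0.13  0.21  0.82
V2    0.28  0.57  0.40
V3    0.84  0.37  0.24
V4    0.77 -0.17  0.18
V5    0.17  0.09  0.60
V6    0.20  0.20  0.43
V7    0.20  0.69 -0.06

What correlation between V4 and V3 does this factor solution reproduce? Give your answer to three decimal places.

0.627

r̂ = Σ λ_i·λ_j across factors = (0.77)(0.84) + (-0.17)(0.37) + (0.18)(0.24)
  = +0.6468 -0.0629 +0.0432 = 0.6271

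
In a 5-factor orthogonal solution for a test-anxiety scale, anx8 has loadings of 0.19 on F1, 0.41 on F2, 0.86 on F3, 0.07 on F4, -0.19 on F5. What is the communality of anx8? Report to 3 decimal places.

0.985

h² = 0.19² + 0.41² + 0.86² + 0.07² + (-0.19)² = 0.0361 + 0.1681 + 0.7396 + 0.0049 + 0.0361 = 0.9848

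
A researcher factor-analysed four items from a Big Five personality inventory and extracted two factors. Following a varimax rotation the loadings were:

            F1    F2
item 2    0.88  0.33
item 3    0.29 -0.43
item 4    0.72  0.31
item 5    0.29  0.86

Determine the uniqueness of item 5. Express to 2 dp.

h² = 0.29² + 0.86² = 0.0841 + 0.7396 = 0.8237
Uniqueness u² = 1 − h² = 1 − 0.8237 = 0.1763

0.18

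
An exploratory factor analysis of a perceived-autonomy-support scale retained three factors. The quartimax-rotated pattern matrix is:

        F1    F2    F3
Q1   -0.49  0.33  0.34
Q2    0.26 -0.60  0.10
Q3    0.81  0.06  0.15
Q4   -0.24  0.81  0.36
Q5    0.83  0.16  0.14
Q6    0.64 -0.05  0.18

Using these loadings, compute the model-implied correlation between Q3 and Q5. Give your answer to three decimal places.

0.703

r̂ = Σ λ_i·λ_j across factors = (0.81)(0.83) + (0.06)(0.16) + (0.15)(0.14)
  = +0.6723 +0.0096 +0.0210 = 0.7029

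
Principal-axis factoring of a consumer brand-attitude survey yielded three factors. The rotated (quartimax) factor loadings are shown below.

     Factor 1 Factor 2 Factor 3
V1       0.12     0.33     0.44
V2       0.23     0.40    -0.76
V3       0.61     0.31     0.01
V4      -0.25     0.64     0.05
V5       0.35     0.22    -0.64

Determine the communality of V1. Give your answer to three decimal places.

0.317

h² = 0.12² + 0.33² + 0.44² = 0.0144 + 0.1089 + 0.1936 = 0.3169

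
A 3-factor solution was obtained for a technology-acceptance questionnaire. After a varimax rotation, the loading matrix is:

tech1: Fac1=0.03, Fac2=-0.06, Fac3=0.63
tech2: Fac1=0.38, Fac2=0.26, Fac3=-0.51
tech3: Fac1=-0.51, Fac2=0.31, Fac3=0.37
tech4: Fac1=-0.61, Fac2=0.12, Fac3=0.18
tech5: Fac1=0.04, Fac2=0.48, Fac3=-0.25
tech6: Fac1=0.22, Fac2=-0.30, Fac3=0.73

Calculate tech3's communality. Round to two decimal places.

h² = (-0.51)² + 0.31² + 0.37² = 0.2601 + 0.0961 + 0.1369 = 0.4931

0.49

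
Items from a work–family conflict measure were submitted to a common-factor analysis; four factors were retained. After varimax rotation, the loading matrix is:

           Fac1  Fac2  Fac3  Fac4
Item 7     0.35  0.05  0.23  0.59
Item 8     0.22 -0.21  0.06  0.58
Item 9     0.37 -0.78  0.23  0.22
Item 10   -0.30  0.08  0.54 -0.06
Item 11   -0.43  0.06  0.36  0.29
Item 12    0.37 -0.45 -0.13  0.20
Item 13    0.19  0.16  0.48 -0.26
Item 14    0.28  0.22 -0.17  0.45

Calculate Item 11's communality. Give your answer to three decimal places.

h² = (-0.43)² + 0.06² + 0.36² + 0.29² = 0.1849 + 0.0036 + 0.1296 + 0.0841 = 0.4022

0.402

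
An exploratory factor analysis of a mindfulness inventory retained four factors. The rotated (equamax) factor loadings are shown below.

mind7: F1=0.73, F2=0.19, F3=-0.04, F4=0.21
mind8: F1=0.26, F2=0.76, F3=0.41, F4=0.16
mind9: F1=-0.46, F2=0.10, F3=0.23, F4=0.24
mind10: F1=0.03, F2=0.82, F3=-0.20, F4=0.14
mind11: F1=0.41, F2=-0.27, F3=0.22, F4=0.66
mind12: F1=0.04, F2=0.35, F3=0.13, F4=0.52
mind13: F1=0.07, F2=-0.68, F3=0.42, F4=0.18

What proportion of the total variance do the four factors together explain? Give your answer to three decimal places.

0.619

Communalities: 0.6147, 0.8389, 0.3321, 0.7329, 0.7250, 0.4114, 0.6761; Σh² = 4.3311.
Total variance with 7 standardized items is 7, so the solution explains 4.3311/7 = 0.6187.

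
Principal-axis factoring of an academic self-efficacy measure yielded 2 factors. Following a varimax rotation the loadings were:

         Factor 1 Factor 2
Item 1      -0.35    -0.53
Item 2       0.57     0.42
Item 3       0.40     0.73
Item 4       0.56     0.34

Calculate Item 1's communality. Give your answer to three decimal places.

h² = (-0.35)² + (-0.53)² = 0.1225 + 0.2809 = 0.4034

0.403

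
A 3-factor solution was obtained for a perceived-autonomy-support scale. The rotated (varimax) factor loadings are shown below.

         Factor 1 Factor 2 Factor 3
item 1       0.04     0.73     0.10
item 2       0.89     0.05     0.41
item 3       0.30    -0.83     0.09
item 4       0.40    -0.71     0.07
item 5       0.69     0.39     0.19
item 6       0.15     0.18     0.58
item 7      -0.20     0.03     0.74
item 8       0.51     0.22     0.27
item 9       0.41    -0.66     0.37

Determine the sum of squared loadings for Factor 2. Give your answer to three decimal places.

SS loadings for Factor 2 = 0.73² + 0.05² + (-0.83)² + (-0.71)² + 0.39² + 0.18² + 0.03² + 0.22² + (-0.66)² = 0.5329 + 0.0025 + 0.6889 + 0.5041 + 0.1521 + 0.0324 + 0.0009 + 0.0484 + 0.4356 = 2.3978

2.398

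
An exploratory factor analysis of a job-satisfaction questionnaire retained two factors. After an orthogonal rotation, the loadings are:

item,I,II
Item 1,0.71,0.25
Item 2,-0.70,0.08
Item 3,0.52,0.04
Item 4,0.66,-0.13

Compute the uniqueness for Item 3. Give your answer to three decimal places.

0.728

h² = 0.52² + 0.04² = 0.2704 + 0.0016 = 0.2720
Uniqueness u² = 1 − h² = 1 − 0.2720 = 0.7280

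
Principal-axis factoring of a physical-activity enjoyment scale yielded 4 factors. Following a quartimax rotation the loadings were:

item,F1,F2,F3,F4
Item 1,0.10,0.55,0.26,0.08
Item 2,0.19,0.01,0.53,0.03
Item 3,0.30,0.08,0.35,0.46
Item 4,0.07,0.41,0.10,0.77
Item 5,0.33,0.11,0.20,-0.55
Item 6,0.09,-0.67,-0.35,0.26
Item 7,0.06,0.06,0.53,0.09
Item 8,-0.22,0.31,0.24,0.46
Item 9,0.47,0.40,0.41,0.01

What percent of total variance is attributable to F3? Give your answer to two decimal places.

12.78%

SS loadings for F3 = 0.26² + 0.53² + 0.35² + 0.10² + 0.20² + (-0.35)² + 0.53² + 0.24² + 0.41² = 1.1501
With 9 standardized items, total variance = 9. Proportion = 1.1501/9 = 0.1278 → 12.78%.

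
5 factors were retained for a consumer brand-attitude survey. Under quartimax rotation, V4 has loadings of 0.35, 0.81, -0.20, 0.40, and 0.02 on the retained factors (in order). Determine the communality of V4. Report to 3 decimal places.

h² = 0.35² + 0.81² + (-0.20)² + 0.40² + 0.02² = 0.1225 + 0.6561 + 0.0400 + 0.1600 + 0.0004 = 0.9790

0.979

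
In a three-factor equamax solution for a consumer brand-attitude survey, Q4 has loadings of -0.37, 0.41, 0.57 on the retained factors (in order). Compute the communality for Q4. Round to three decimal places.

0.630

h² = (-0.37)² + 0.41² + 0.57² = 0.1369 + 0.1681 + 0.3249 = 0.6299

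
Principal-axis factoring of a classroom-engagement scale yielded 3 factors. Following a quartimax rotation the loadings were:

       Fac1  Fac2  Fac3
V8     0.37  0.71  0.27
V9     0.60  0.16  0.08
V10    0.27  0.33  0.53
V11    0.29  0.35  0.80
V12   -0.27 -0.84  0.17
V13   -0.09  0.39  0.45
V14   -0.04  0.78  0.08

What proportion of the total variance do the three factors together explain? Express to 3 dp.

0.600

SS loadings by factor: 0.7365, 2.2272, 1.2380; total = 4.2017.
Total variance with 7 standardized items is 7, so the solution explains 4.2017/7 = 0.6002.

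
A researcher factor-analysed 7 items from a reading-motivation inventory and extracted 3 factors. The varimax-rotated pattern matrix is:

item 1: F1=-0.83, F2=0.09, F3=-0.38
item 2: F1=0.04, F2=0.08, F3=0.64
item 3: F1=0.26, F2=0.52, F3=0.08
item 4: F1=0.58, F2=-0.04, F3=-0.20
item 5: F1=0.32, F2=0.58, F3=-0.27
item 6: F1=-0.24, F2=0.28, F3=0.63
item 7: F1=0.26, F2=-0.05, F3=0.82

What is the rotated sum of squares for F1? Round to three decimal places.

1.322

SS loadings for F1 = (-0.83)² + 0.04² + 0.26² + 0.58² + 0.32² + (-0.24)² + 0.26² = 0.6889 + 0.0016 + 0.0676 + 0.3364 + 0.1024 + 0.0576 + 0.0676 = 1.3221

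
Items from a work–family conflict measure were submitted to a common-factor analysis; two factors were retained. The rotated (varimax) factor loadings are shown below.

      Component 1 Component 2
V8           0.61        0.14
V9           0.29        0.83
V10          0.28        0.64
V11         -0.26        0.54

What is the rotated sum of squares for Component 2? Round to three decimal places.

1.410

SS loadings for Component 2 = 0.14² + 0.83² + 0.64² + 0.54² = 0.0196 + 0.6889 + 0.4096 + 0.2916 = 1.4097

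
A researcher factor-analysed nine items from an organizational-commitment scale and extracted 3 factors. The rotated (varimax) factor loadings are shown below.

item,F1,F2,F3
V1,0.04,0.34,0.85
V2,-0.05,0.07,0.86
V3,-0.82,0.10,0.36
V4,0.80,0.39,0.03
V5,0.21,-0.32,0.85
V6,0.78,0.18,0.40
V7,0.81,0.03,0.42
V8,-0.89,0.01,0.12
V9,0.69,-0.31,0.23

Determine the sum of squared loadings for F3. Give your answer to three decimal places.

SS loadings for F3 = 0.85² + 0.86² + 0.36² + 0.03² + 0.85² + 0.40² + 0.42² + 0.12² + 0.23² = 0.7225 + 0.7396 + 0.1296 + 0.0009 + 0.7225 + 0.1600 + 0.1764 + 0.0144 + 0.0529 = 2.7188

2.719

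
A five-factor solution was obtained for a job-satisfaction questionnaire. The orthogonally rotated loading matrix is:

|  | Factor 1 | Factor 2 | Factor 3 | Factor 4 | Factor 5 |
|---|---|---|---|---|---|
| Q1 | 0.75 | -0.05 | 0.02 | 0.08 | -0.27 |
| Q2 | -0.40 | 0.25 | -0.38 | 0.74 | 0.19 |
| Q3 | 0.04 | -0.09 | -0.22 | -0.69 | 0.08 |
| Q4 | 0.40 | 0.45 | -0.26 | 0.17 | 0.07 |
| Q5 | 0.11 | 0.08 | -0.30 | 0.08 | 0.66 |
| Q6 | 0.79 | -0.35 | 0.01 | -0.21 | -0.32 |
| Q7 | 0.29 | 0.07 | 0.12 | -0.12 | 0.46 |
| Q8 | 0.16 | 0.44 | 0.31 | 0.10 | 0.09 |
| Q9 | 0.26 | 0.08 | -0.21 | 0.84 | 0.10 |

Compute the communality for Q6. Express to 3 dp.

h² = 0.79² + (-0.35)² + 0.01² + (-0.21)² + (-0.32)² = 0.6241 + 0.1225 + 0.0001 + 0.0441 + 0.1024 = 0.8932

0.893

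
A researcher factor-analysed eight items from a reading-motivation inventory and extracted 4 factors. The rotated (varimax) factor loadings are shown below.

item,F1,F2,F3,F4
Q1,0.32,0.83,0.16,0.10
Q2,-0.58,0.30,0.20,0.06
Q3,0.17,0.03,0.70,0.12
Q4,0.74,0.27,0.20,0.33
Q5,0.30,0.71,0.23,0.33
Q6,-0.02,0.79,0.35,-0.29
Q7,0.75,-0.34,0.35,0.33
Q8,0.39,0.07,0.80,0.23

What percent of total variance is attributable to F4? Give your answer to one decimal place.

6.1%

SS loadings for F4 = 0.10² + 0.06² + 0.12² + 0.33² + 0.33² + (-0.29)² + 0.33² + 0.23² = 0.4917
With 8 standardized items, total variance = 8. Proportion = 0.4917/8 = 0.0615 → 6.15%.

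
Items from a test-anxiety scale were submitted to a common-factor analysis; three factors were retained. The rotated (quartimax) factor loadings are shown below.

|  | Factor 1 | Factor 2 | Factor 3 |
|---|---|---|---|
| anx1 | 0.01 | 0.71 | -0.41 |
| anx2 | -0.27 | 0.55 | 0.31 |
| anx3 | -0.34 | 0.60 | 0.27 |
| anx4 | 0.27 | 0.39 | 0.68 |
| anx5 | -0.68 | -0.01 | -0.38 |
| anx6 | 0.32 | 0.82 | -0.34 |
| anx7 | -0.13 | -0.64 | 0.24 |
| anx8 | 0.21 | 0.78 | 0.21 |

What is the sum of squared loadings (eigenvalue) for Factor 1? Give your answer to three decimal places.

0.887

SS loadings for Factor 1 = 0.01² + (-0.27)² + (-0.34)² + 0.27² + (-0.68)² + 0.32² + (-0.13)² + 0.21² = 0.0001 + 0.0729 + 0.1156 + 0.0729 + 0.4624 + 0.1024 + 0.0169 + 0.0441 = 0.8873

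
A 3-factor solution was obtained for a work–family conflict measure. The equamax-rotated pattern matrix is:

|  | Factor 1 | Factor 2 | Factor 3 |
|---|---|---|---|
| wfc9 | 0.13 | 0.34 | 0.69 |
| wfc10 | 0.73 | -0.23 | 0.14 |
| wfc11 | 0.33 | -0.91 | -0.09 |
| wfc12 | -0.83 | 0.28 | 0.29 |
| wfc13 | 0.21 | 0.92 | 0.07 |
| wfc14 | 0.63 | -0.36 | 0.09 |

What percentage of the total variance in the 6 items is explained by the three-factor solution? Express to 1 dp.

SS loadings by factor: 1.7886, 2.0510, 0.6009; total = 4.4405.
Total variance with 6 standardized items is 6, so the solution explains 4.4405/6 = 0.7401 = 74.01%.

74.0%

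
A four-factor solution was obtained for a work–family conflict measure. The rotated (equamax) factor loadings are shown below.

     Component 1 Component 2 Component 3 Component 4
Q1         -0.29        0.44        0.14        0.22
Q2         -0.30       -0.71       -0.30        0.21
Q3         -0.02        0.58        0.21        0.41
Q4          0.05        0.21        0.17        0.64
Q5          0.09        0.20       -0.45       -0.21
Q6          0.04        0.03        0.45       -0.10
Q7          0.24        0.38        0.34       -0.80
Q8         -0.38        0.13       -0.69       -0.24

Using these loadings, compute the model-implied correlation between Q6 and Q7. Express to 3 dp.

r̂ = Σ λ_i·λ_j across factors = (0.04)(0.24) + (0.03)(0.38) + (0.45)(0.34) + (-0.10)(-0.80)
  = +0.0096 +0.0114 +0.1530 +0.0800 = 0.2540

0.254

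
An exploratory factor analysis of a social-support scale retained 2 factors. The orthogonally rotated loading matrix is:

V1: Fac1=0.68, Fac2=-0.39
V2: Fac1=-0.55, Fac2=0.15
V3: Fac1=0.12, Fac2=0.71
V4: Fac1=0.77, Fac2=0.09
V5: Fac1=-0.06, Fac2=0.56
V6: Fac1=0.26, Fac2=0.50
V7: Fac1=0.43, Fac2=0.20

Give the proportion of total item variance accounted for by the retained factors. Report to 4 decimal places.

0.4170

Communalities: 0.6145, 0.3250, 0.5185, 0.6010, 0.3172, 0.3176, 0.2249; Σh² = 2.9187.
Total variance with 7 standardized items is 7, so the solution explains 2.9187/7 = 0.4170.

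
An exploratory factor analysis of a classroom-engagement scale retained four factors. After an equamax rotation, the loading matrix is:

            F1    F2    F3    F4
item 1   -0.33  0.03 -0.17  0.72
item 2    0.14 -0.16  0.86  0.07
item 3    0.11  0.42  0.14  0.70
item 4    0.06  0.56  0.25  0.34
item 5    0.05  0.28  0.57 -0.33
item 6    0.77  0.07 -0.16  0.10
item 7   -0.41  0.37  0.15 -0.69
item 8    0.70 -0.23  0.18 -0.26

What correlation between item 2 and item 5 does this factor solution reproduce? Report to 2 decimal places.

0.43

r̂ = Σ λ_i·λ_j across factors = (0.14)(0.05) + (-0.16)(0.28) + (0.86)(0.57) + (0.07)(-0.33)
  = +0.0070 -0.0448 +0.4902 -0.0231 = 0.4293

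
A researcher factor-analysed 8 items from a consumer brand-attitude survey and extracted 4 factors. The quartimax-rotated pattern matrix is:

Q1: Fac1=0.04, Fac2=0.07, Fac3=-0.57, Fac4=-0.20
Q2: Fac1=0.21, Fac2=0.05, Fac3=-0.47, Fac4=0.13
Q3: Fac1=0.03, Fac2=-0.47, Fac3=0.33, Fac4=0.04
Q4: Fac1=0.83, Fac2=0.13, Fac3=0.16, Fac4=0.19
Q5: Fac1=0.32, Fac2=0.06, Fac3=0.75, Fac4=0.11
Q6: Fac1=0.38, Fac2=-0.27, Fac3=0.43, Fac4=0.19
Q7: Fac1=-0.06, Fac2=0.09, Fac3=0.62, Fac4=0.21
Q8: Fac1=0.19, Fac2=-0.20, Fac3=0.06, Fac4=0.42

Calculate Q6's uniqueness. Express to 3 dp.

h² = 0.38² + (-0.27)² + 0.43² + 0.19² = 0.1444 + 0.0729 + 0.1849 + 0.0361 = 0.4383
Uniqueness u² = 1 − h² = 1 − 0.4383 = 0.5617

0.562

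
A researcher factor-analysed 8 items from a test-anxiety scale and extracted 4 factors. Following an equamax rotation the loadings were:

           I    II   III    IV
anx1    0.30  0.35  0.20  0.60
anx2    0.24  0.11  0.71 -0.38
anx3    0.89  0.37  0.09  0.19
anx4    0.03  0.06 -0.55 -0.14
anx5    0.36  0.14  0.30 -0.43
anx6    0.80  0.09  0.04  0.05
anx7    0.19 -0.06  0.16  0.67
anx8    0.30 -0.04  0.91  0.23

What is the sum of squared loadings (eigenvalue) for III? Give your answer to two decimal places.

1.80

SS loadings for III = 0.20² + 0.71² + 0.09² + (-0.55)² + 0.30² + 0.04² + 0.16² + 0.91² = 0.0400 + 0.5041 + 0.0081 + 0.3025 + 0.0900 + 0.0016 + 0.0256 + 0.8281 = 1.8000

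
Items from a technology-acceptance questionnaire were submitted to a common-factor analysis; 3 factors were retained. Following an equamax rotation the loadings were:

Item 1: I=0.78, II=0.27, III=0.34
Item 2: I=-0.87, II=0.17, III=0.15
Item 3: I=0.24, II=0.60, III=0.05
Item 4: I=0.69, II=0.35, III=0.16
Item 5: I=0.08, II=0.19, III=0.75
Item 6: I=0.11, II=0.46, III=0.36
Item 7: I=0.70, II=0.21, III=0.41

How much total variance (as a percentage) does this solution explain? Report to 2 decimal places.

SS loadings by factor: 2.4075, 0.8761, 1.0264; total = 4.3100.
Total variance with 7 standardized items is 7, so the solution explains 4.3100/7 = 0.6157 = 61.57%.

61.57%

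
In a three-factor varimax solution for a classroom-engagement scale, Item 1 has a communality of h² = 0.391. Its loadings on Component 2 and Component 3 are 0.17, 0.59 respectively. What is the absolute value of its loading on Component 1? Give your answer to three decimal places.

0.118

Under orthogonal rotation h² = Σλ², so λ_Component 1² = h² − (0.3770) = 0.391 − 0.3770 = 0.0140.
|λ| = √0.0140 = 0.1183.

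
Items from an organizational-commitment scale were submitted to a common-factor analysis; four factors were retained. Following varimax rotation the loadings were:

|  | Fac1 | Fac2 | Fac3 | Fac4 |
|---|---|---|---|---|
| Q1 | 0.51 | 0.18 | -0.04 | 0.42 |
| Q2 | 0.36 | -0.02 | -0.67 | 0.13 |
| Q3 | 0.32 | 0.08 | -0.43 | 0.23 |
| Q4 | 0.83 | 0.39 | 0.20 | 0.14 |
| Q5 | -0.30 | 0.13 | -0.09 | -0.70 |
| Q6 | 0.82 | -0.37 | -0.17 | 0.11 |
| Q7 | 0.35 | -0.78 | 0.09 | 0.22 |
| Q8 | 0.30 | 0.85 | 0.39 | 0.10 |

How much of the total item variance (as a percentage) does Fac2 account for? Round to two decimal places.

20.95%

SS loadings for Fac2 = 0.18² + (-0.02)² + 0.08² + 0.39² + 0.13² + (-0.37)² + (-0.78)² + 0.85² = 1.6760
With 8 standardized items, total variance = 8. Proportion = 1.6760/8 = 0.2095 → 20.95%.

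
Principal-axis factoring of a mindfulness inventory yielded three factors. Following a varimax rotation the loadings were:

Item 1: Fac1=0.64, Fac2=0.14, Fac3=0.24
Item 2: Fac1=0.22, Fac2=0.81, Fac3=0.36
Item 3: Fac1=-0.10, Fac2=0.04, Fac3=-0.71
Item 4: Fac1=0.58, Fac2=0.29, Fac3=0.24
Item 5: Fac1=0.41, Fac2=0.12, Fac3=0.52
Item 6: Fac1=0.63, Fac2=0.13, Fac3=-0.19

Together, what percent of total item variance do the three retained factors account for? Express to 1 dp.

SS loadings by factor: 1.3694, 0.7927, 1.0554; total = 3.2175.
Total variance with 6 standardized items is 6, so the solution explains 3.2175/6 = 0.5363 = 53.62%.

53.6%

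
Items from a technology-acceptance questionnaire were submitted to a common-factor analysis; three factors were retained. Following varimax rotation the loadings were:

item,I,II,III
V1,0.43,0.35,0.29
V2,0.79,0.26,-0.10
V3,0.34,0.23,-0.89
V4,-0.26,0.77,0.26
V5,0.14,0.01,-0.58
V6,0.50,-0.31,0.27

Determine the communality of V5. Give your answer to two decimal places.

h² = 0.14² + 0.01² + (-0.58)² = 0.0196 + 0.0001 + 0.3364 = 0.3561

0.36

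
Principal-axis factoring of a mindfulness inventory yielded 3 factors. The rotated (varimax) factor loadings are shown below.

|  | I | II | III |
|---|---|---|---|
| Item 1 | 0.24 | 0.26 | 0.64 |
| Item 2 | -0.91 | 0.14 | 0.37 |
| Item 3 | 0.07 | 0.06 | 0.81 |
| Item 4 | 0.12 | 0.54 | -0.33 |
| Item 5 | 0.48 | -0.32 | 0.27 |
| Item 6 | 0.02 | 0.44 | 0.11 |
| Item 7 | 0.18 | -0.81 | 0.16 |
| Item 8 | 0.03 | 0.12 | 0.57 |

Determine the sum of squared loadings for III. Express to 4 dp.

1.7470

SS loadings for III = 0.64² + 0.37² + 0.81² + (-0.33)² + 0.27² + 0.11² + 0.16² + 0.57² = 0.4096 + 0.1369 + 0.6561 + 0.1089 + 0.0729 + 0.0121 + 0.0256 + 0.3249 = 1.7470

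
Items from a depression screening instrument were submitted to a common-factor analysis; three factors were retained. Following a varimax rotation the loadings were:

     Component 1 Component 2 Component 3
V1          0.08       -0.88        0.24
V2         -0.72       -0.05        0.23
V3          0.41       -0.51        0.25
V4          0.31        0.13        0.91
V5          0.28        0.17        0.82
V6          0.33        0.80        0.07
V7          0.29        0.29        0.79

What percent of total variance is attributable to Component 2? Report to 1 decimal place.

SS loadings for Component 2 = (-0.88)² + (-0.05)² + (-0.51)² + 0.13² + 0.17² + 0.80² + 0.29² = 1.8069
With 7 standardized items, total variance = 7. Proportion = 1.8069/7 = 0.2581 → 25.81%.

25.8%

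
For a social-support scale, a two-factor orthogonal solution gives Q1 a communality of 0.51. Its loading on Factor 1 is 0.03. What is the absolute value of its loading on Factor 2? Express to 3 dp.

0.714

Under orthogonal rotation h² = Σλ², so λ_Factor 2² = h² − (0.0009) = 0.51 − 0.0009 = 0.5091.
|λ| = √0.5091 = 0.7135.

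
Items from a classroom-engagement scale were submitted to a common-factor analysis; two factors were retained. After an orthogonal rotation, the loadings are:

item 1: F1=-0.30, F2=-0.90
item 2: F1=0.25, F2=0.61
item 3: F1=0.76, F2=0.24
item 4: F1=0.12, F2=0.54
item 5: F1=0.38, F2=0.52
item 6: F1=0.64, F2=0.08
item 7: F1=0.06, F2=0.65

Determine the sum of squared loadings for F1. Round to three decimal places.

1.302

SS loadings for F1 = (-0.30)² + 0.25² + 0.76² + 0.12² + 0.38² + 0.64² + 0.06² = 0.0900 + 0.0625 + 0.5776 + 0.0144 + 0.1444 + 0.4096 + 0.0036 = 1.3021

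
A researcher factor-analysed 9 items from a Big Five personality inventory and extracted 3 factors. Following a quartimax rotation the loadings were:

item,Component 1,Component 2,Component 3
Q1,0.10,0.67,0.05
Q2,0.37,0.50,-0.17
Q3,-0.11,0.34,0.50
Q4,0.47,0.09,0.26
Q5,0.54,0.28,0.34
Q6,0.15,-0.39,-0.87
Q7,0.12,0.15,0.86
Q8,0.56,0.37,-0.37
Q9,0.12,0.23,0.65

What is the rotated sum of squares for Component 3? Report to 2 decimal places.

SS loadings for Component 3 = 0.05² + (-0.17)² + 0.50² + 0.26² + 0.34² + (-0.87)² + 0.86² + (-0.37)² + 0.65² = 0.0025 + 0.0289 + 0.2500 + 0.0676 + 0.1156 + 0.7569 + 0.7396 + 0.1369 + 0.4225 = 2.5205

2.52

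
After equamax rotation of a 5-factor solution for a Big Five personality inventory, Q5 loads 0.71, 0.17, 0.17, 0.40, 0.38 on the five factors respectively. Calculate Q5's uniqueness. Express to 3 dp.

0.134

h² = 0.71² + 0.17² + 0.17² + 0.40² + 0.38² = 0.5041 + 0.0289 + 0.0289 + 0.1600 + 0.1444 = 0.8663
Uniqueness u² = 1 − h² = 1 − 0.8663 = 0.1337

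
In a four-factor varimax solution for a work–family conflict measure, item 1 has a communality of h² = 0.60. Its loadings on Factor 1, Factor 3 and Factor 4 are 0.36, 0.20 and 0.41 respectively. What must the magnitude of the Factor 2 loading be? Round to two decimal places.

0.51

Under orthogonal rotation h² = Σλ², so λ_Factor 2² = h² − (0.3377) = 0.60 − 0.3377 = 0.2623.
|λ| = √0.2623 = 0.5122.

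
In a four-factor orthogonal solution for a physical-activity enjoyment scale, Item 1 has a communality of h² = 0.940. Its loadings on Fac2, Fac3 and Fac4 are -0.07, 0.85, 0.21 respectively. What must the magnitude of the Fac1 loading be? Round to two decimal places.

Under orthogonal rotation h² = Σλ², so λ_Fac1² = h² − (0.7715) = 0.940 − 0.7715 = 0.1685.
|λ| = √0.1685 = 0.4105.

0.41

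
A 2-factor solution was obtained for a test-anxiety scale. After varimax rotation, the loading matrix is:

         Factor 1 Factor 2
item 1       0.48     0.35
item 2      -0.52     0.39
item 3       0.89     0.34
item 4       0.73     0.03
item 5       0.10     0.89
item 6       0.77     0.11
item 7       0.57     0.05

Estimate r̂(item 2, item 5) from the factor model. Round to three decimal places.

0.295

r̂ = Σ λ_i·λ_j across factors = (-0.52)(0.10) + (0.39)(0.89)
  = -0.0520 +0.3471 = 0.2951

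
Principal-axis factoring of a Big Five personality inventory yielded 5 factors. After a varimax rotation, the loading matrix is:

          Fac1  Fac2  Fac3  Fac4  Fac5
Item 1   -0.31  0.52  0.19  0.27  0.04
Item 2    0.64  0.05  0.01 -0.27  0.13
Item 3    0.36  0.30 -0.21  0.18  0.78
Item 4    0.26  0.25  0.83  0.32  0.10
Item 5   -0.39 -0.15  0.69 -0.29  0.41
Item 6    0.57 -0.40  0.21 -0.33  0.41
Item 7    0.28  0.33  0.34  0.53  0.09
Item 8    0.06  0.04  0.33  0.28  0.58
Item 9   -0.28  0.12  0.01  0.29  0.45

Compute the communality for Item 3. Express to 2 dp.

h² = 0.36² + 0.30² + (-0.21)² + 0.18² + 0.78² = 0.1296 + 0.0900 + 0.0441 + 0.0324 + 0.6084 = 0.9045

0.90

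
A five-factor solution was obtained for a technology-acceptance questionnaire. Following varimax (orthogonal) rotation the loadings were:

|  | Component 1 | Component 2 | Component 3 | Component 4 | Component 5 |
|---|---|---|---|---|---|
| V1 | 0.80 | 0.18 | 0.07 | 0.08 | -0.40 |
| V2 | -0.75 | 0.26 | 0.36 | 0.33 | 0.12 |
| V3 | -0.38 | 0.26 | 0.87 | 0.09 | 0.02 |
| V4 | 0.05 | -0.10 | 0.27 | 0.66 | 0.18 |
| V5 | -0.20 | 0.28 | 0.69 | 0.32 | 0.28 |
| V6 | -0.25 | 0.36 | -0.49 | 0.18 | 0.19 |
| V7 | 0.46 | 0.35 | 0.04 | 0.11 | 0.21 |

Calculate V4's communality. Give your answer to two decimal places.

h² = 0.05² + (-0.10)² + 0.27² + 0.66² + 0.18² = 0.0025 + 0.0100 + 0.0729 + 0.4356 + 0.0324 = 0.5534

0.55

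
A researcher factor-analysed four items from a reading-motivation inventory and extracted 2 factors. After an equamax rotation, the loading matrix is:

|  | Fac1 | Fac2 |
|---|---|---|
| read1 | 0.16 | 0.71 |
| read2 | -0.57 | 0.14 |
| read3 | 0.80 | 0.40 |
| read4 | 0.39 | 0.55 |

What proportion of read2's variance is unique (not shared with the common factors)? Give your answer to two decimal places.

0.66

h² = (-0.57)² + 0.14² = 0.3249 + 0.0196 = 0.3445
Uniqueness u² = 1 − h² = 1 − 0.3445 = 0.6555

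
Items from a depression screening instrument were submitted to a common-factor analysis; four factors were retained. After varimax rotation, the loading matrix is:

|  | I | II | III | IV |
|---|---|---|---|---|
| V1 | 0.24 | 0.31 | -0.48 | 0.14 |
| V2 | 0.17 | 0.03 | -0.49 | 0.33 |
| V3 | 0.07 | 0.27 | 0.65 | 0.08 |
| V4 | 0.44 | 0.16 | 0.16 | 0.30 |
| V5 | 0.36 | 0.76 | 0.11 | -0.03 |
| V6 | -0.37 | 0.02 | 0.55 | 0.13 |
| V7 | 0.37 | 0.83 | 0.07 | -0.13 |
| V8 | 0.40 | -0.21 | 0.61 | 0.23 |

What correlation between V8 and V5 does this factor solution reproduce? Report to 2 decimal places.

r̂ = Σ λ_i·λ_j across factors = (0.40)(0.36) + (-0.21)(0.76) + (0.61)(0.11) + (0.23)(-0.03)
  = +0.1440 -0.1596 +0.0671 -0.0069 = 0.0446

0.04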